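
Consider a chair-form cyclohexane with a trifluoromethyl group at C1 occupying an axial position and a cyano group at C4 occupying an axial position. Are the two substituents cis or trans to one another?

trans

C1 and C4 have opposite parity, so their axial bonds point in opposite directions.
With opposite-parity carbons, two substituents on the same face are one axial and one equatorial; opposite faces give both axial or both equatorial.
Here the groups are axial/axial → opposite face → trans.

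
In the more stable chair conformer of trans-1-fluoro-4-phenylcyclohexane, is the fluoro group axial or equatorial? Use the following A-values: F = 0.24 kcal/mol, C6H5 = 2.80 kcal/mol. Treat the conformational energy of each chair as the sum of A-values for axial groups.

C1 and C4 have opposite parity, so for the trans isomer the two substituents are e,e in one chair and a,a in the other.
Chair I (fluoro axial, phenyl axial): E = 3.04 kcal/mol.
Chair II (fluoro equatorial, phenyl equatorial): E = 0.00 kcal/mol.
Chair II is the more stable (lower-energy) conformer, and in that chair the fluoro group is equatorial.

equatorial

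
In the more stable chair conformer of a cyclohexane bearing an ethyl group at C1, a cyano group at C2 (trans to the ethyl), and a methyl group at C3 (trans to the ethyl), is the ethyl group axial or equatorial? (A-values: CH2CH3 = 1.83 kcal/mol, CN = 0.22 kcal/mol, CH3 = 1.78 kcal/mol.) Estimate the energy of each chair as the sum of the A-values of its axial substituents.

Chair I (ethyl axial, cyano axial, methyl equatorial): E = 2.05 kcal/mol.
Chair II (ethyl equatorial, cyano equatorial, methyl axial): E = 1.78 kcal/mol.
Chair II is the more stable (lower-energy) conformer, and in that chair the ethyl group is equatorial.

equatorial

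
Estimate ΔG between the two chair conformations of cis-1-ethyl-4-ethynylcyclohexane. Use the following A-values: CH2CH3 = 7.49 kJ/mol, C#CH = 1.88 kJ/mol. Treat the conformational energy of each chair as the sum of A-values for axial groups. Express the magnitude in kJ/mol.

5.61 kJ/mol

C1 and C4 have opposite parity, so for the cis isomer the two substituents are one axial and one equatorial in each chair.
Chair I (ethyl axial, ethynyl equatorial): E = 7.49 kJ/mol.
Chair II (ethyl equatorial, ethynyl axial): E = 1.88 kJ/mol.
ΔE = 7.49 − 1.88 = 5.61 kJ/mol; chair II is more stable.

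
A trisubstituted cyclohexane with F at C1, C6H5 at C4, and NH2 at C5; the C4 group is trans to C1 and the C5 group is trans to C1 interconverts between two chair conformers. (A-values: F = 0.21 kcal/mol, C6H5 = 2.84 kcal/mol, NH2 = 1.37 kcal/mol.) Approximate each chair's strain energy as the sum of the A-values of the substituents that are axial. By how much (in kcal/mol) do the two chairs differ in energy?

1.68 kcal/mol

Chair I (fluoro axial, phenyl axial, amino equatorial): E = 3.05 kcal/mol.
Chair II (fluoro equatorial, phenyl equatorial, amino axial): E = 1.37 kcal/mol.
ΔE = 3.05 − 1.37 = 1.68 kcal/mol; chair II is more stable.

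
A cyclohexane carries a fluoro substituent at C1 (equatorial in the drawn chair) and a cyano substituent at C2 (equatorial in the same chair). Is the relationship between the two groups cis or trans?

C1 and C2 have opposite parity, so their axial bonds point in opposite directions.
With opposite-parity carbons, two substituents on the same face are one axial and one equatorial; opposite faces give both axial or both equatorial.
Here the groups are equatorial/equatorial → opposite face → trans.

trans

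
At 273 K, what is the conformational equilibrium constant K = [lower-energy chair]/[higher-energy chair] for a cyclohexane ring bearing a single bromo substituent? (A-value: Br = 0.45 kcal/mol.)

K ≈ 2.29

One chair has the bromo group axial (E = 0.45 kcal/mol) and the other has it equatorial (E = 0).
ΔG = 0.45 kcal/mol between the two chairs.
K = exp(ΔG/RT) with R = 1.987×10⁻³ kcal mol⁻¹ K⁻¹ and T = 273 K gives K ≈ 2.29.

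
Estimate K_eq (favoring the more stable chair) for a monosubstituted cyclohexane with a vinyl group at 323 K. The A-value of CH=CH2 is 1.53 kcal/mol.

K ≈ 10.8

One chair has the vinyl group axial (E = 1.53 kcal/mol) and the other has it equatorial (E = 0).
ΔG = 1.53 kcal/mol between the two chairs.
K = exp(ΔG/RT) with R = 1.987×10⁻³ kcal mol⁻¹ K⁻¹ and T = 323 K gives K ≈ 10.8.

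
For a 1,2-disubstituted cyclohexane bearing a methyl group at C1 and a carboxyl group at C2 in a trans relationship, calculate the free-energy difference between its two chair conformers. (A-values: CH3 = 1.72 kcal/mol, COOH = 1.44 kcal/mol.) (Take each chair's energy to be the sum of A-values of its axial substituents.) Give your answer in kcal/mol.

3.16 kcal/mol

C1 and C2 have opposite parity, so for the trans isomer the two substituents are e,e in one chair and a,a in the other.
Chair I (methyl axial, carboxyl axial): E = 3.16 kcal/mol.
Chair II (methyl equatorial, carboxyl equatorial): E = 0.00 kcal/mol.
ΔE = 3.16 − 0.00 = 3.16 kcal/mol; chair II is more stable.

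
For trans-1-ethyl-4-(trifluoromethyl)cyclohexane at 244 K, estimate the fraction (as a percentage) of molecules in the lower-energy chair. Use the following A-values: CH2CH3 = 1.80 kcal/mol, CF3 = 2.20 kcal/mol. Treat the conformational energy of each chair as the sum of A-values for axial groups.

C1 and C4 have opposite parity, so for the trans isomer the two substituents are e,e in one chair and a,a in the other.
Chair I (ethyl axial, trifluoromethyl axial): E = 4.00 kcal/mol; chair II (ethyl equatorial, trifluoromethyl equatorial): E = 0.00 kcal/mol.
ΔG = 4.00 kcal/mol between the two chairs.
K = exp(ΔG/RT) with R = 1.987×10⁻³ kcal mol⁻¹ K⁻¹ and T = 244 K gives K ≈ 3.83e+03.
Fraction in the lower-energy chair = K/(K+1) = 100.0%.

100.0%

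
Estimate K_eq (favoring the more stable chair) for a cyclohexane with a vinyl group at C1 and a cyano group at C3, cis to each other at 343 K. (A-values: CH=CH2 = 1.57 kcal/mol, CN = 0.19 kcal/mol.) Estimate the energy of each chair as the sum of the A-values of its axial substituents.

K ≈ 13.2

C1 and C3 have the same parity, so for the cis isomer the two substituents are e,e in one chair and a,a in the other.
Chair I (vinyl axial, cyano axial): E = 1.76 kcal/mol; chair II (vinyl equatorial, cyano equatorial): E = 0.00 kcal/mol.
ΔG = 1.76 kcal/mol between the two chairs.
K = exp(ΔG/RT) with R = 1.987×10⁻³ kcal mol⁻¹ K⁻¹ and T = 343 K gives K ≈ 13.2.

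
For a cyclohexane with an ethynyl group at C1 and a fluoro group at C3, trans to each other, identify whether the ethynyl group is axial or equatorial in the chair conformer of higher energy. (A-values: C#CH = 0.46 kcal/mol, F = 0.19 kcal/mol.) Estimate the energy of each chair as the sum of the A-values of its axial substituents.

axial

C1 and C3 have the same parity, so for the trans isomer the two substituents are one axial and one equatorial in each chair.
Chair I (ethynyl axial, fluoro equatorial): E = 0.46 kcal/mol.
Chair II (ethynyl equatorial, fluoro axial): E = 0.19 kcal/mol.
Chair I is the less stable (higher-energy) conformer, and in that chair the ethynyl group is axial.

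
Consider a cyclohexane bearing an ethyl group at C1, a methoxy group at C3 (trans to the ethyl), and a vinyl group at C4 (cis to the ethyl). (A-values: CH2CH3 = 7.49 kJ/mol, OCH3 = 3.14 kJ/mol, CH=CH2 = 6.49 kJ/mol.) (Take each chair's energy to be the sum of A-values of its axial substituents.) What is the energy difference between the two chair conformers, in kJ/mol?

Chair I (ethyl axial, methoxy equatorial, vinyl equatorial): E = 7.49 kJ/mol.
Chair II (ethyl equatorial, methoxy axial, vinyl axial): E = 9.63 kJ/mol.
ΔE = 9.63 − 7.49 = 2.14 kJ/mol; chair I is more stable.

2.14 kJ/mol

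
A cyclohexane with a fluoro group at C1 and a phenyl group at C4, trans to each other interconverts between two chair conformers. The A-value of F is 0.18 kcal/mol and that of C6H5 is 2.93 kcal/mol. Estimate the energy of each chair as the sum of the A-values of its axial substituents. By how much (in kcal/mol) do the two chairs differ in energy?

3.11 kcal/mol

C1 and C4 have opposite parity, so for the trans isomer the two substituents are e,e in one chair and a,a in the other.
Chair I (fluoro axial, phenyl axial): E = 3.11 kcal/mol.
Chair II (fluoro equatorial, phenyl equatorial): E = 0.00 kcal/mol.
ΔE = 3.11 − 0.00 = 3.11 kcal/mol; chair II is more stable.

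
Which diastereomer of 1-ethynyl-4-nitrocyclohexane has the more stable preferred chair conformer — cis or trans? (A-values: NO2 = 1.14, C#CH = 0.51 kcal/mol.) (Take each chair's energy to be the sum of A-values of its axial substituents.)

trans

At 1,4 positions (parity opposite): cis → (a,e or e,a); trans → (e,e or a,a).
Best chair for cis: E = 0.51 kcal/mol; best chair for trans: E = 0.00 kcal/mol.
The trans isomer is lower by 0.51 kcal/mol.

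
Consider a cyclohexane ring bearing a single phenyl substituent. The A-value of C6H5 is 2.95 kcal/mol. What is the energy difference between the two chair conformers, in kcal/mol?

2.95 kcal/mol

A monosubstituted cyclohexane has one chair with the phenyl group axial (E = A = 2.95 kcal/mol) and one with it equatorial (E = 0).
ΔE = 2.95 − 0 = 2.95 kcal/mol.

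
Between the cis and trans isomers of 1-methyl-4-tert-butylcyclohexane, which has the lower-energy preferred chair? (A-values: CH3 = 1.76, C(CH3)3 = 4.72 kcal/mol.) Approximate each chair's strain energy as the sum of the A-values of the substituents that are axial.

At 1,4 positions (parity opposite): cis → (a,e or e,a); trans → (e,e or a,a).
Best chair for cis: E = 1.76 kcal/mol; best chair for trans: E = 0.00 kcal/mol.
The trans isomer is lower by 1.76 kcal/mol.

trans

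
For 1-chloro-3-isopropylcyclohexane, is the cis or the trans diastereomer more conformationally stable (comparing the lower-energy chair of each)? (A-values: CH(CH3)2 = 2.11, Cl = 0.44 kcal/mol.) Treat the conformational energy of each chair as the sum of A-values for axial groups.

At 1,3 positions (parity same): cis → (e,e or a,a); trans → (a,e or e,a).
Best chair for cis: E = 0.00 kcal/mol; best chair for trans: E = 0.44 kcal/mol.
The cis isomer is lower by 0.44 kcal/mol.

cis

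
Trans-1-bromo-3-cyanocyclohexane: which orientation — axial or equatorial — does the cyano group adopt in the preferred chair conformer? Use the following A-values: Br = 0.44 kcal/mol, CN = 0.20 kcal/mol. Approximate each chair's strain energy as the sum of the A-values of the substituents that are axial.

C1 and C3 have the same parity, so for the trans isomer the two substituents are one axial and one equatorial in each chair.
Chair I (bromo axial, cyano equatorial): E = 0.44 kcal/mol.
Chair II (bromo equatorial, cyano axial): E = 0.20 kcal/mol.
Chair II is the more stable (lower-energy) conformer, and in that chair the cyano group is axial.

axial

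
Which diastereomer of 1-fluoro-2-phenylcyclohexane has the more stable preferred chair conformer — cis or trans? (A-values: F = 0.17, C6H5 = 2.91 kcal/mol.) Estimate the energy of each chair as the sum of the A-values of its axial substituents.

trans

At 1,2 positions (parity opposite): cis → (a,e or e,a); trans → (e,e or a,a).
Best chair for cis: E = 0.17 kcal/mol; best chair for trans: E = 0.00 kcal/mol.
The trans isomer is lower by 0.17 kcal/mol.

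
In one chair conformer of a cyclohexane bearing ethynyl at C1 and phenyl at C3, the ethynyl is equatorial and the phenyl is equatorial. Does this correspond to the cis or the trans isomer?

C1 and C3 have the same parity, so their axial bonds point in the same direction.
With same-parity carbons, two substituents on the same face are both axial or both equatorial; opposite faces give one of each.
Here the groups are equatorial/equatorial → same face → cis.

cis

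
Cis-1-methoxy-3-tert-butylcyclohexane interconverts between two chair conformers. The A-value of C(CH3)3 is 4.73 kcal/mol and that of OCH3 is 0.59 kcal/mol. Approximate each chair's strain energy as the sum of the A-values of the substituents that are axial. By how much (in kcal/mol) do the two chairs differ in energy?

C1 and C3 have the same parity, so for the cis isomer the two substituents are e,e in one chair and a,a in the other.
Chair I (tert-butyl axial, methoxy axial): E = 5.32 kcal/mol.
Chair II (tert-butyl equatorial, methoxy equatorial): E = 0.00 kcal/mol.
ΔE = 5.32 − 0.00 = 5.32 kcal/mol; chair II is more stable.

5.32 kcal/mol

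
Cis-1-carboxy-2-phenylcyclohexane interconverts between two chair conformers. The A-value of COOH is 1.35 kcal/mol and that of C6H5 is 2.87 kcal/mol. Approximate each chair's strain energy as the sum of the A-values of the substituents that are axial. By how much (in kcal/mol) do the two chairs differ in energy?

C1 and C2 have opposite parity, so for the cis isomer the two substituents are one axial and one equatorial in each chair.
Chair I (carboxyl axial, phenyl equatorial): E = 1.35 kcal/mol.
Chair II (carboxyl equatorial, phenyl axial): E = 2.87 kcal/mol.
ΔE = 2.87 − 1.35 = 1.52 kcal/mol; chair I is more stable.

1.52 kcal/mol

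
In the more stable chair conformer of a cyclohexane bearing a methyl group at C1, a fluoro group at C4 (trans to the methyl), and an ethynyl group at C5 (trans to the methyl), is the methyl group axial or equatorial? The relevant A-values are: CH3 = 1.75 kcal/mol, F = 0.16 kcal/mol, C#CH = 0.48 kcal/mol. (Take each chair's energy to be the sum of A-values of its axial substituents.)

Chair I (methyl axial, fluoro axial, ethynyl equatorial): E = 1.91 kcal/mol.
Chair II (methyl equatorial, fluoro equatorial, ethynyl axial): E = 0.48 kcal/mol.
Chair II is the more stable (lower-energy) conformer, and in that chair the methyl group is equatorial.

equatorial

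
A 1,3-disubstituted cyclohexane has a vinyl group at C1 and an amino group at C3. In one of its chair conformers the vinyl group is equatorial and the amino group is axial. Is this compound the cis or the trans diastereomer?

trans

C1 and C3 have the same parity, so their axial bonds point in the same direction.
With same-parity carbons, two substituents on the same face are both axial or both equatorial; opposite faces give one of each.
Here the groups are equatorial/axial → opposite face → trans.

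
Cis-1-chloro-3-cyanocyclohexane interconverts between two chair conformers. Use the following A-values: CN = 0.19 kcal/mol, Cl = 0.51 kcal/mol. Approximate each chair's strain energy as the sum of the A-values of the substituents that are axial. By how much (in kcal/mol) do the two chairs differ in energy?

C1 and C3 have the same parity, so for the cis isomer the two substituents are e,e in one chair and a,a in the other.
Chair I (cyano axial, chloro axial): E = 0.70 kcal/mol.
Chair II (cyano equatorial, chloro equatorial): E = 0.00 kcal/mol.
ΔE = 0.70 − 0.00 = 0.70 kcal/mol; chair II is more stable.

0.70 kcal/mol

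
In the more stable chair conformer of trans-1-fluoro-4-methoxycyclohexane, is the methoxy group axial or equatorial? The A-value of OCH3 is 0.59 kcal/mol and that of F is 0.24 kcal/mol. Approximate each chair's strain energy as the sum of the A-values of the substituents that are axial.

C1 and C4 have opposite parity, so for the trans isomer the two substituents are e,e in one chair and a,a in the other.
Chair I (methoxy axial, fluoro axial): E = 0.83 kcal/mol.
Chair II (methoxy equatorial, fluoro equatorial): E = 0.00 kcal/mol.
Chair II is the more stable (lower-energy) conformer, and in that chair the methoxy group is equatorial.

equatorial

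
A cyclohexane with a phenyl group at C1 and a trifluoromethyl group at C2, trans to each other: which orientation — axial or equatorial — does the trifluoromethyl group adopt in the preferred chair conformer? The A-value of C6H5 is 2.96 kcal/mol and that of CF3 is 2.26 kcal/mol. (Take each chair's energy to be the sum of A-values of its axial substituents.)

equatorial

C1 and C2 have opposite parity, so for the trans isomer the two substituents are e,e in one chair and a,a in the other.
Chair I (phenyl axial, trifluoromethyl axial): E = 5.22 kcal/mol.
Chair II (phenyl equatorial, trifluoromethyl equatorial): E = 0.00 kcal/mol.
Chair II is the more stable (lower-energy) conformer, and in that chair the trifluoromethyl group is equatorial.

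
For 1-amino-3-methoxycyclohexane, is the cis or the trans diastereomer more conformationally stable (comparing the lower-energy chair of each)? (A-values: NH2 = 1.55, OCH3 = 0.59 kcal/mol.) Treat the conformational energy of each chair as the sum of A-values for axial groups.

At 1,3 positions (parity same): cis → (e,e or a,a); trans → (a,e or e,a).
Best chair for cis: E = 0.00 kcal/mol; best chair for trans: E = 0.59 kcal/mol.
The cis isomer is lower by 0.59 kcal/mol.

cis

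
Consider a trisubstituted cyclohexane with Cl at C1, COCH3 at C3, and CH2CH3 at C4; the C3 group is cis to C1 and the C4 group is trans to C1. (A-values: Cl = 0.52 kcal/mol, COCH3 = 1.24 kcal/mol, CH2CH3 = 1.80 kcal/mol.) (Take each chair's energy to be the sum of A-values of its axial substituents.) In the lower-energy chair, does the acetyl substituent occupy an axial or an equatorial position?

Chair I (chloro axial, acetyl axial, ethyl axial): E = 3.56 kcal/mol.
Chair II (chloro equatorial, acetyl equatorial, ethyl equatorial): E = 0.00 kcal/mol.
Chair II is the more stable (lower-energy) conformer, and in that chair the acetyl group is equatorial.

equatorial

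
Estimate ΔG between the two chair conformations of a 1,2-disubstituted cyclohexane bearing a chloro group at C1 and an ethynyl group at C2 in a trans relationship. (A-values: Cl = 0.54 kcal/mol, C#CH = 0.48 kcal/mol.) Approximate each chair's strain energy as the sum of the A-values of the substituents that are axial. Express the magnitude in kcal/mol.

C1 and C2 have opposite parity, so for the trans isomer the two substituents are e,e in one chair and a,a in the other.
Chair I (chloro axial, ethynyl axial): E = 1.02 kcal/mol.
Chair II (chloro equatorial, ethynyl equatorial): E = 0.00 kcal/mol.
ΔE = 1.02 − 0.00 = 1.02 kcal/mol; chair II is more stable.

1.02 kcal/mol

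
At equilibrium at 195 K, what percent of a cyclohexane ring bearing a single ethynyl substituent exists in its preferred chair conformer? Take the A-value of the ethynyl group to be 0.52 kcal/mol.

One chair has the ethynyl group axial (E = 0.52 kcal/mol) and the other has it equatorial (E = 0).
ΔG = 0.52 kcal/mol between the two chairs.
K = exp(ΔG/RT) with R = 1.987×10⁻³ kcal mol⁻¹ K⁻¹ and T = 195 K gives K ≈ 3.83.
Fraction in the lower-energy chair = K/(K+1) = 79.3%.

79.3%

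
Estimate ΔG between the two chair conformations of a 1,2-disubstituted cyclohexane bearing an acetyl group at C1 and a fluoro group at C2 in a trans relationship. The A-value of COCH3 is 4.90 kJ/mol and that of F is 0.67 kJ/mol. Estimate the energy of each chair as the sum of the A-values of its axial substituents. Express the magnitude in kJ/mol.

5.57 kJ/mol

C1 and C2 have opposite parity, so for the trans isomer the two substituents are e,e in one chair and a,a in the other.
Chair I (acetyl axial, fluoro axial): E = 5.57 kJ/mol.
Chair II (acetyl equatorial, fluoro equatorial): E = 0.00 kJ/mol.
ΔE = 5.57 − 0.00 = 5.57 kJ/mol; chair II is more stable.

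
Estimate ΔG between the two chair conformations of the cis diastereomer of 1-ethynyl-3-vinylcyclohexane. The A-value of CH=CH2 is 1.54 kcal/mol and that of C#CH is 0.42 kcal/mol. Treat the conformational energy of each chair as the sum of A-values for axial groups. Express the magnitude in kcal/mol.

1.96 kcal/mol

C1 and C3 have the same parity, so for the cis isomer the two substituents are e,e in one chair and a,a in the other.
Chair I (vinyl axial, ethynyl axial): E = 1.96 kcal/mol.
Chair II (vinyl equatorial, ethynyl equatorial): E = 0.00 kcal/mol.
ΔE = 1.96 − 0.00 = 1.96 kcal/mol; chair II is more stable.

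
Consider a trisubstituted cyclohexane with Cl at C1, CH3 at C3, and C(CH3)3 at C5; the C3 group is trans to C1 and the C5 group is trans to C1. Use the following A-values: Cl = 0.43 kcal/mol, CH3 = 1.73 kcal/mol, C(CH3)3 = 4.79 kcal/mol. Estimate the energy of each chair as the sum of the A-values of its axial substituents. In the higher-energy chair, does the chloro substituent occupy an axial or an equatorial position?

Chair I (chloro axial, methyl equatorial, tert-butyl equatorial): E = 0.43 kcal/mol.
Chair II (chloro equatorial, methyl axial, tert-butyl axial): E = 6.52 kcal/mol.
Chair II is the less stable (higher-energy) conformer, and in that chair the chloro group is equatorial.

equatorial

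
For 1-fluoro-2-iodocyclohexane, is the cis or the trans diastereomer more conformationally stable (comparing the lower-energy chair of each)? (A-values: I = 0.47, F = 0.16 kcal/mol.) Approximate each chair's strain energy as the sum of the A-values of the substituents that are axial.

trans

At 1,2 positions (parity opposite): cis → (a,e or e,a); trans → (e,e or a,a).
Best chair for cis: E = 0.16 kcal/mol; best chair for trans: E = 0.00 kcal/mol.
The trans isomer is lower by 0.16 kcal/mol.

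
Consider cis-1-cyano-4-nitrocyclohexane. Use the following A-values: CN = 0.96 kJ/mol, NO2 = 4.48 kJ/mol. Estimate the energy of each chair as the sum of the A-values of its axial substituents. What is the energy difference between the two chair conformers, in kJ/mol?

3.52 kJ/mol

C1 and C4 have opposite parity, so for the cis isomer the two substituents are one axial and one equatorial in each chair.
Chair I (cyano axial, nitro equatorial): E = 0.96 kJ/mol.
Chair II (cyano equatorial, nitro axial): E = 4.48 kJ/mol.
ΔE = 4.48 − 0.96 = 3.52 kJ/mol; chair I is more stable.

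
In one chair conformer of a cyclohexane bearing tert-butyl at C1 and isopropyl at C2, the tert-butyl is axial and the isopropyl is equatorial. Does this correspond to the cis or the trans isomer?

C1 and C2 have opposite parity, so their axial bonds point in opposite directions.
With opposite-parity carbons, two substituents on the same face are one axial and one equatorial; opposite faces give both axial or both equatorial.
Here the groups are axial/equatorial → same face → cis.

cis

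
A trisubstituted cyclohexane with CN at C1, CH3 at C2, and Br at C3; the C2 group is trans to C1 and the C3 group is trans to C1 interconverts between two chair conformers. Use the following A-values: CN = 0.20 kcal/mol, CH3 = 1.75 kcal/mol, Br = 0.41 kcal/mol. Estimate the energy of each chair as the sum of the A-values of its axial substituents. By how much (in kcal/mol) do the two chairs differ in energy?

Chair I (cyano axial, methyl axial, bromo equatorial): E = 1.95 kcal/mol.
Chair II (cyano equatorial, methyl equatorial, bromo axial): E = 0.41 kcal/mol.
ΔE = 1.95 − 0.41 = 1.54 kcal/mol; chair II is more stable.

1.54 kcal/mol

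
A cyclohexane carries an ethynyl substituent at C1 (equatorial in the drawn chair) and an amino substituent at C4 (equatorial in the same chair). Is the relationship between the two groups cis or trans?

C1 and C4 have opposite parity, so their axial bonds point in opposite directions.
With opposite-parity carbons, two substituents on the same face are one axial and one equatorial; opposite faces give both axial or both equatorial.
Here the groups are equatorial/equatorial → opposite face → trans.

trans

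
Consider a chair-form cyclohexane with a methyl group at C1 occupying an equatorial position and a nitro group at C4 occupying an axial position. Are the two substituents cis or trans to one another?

C1 and C4 have opposite parity, so their axial bonds point in opposite directions.
With opposite-parity carbons, two substituents on the same face are one axial and one equatorial; opposite faces give both axial or both equatorial.
Here the groups are equatorial/axial → same face → cis.

cis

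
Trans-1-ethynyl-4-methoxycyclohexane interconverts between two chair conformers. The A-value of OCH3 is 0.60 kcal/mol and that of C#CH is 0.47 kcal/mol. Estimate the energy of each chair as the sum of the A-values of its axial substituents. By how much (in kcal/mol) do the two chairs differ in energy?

1.07 kcal/mol

C1 and C4 have opposite parity, so for the trans isomer the two substituents are e,e in one chair and a,a in the other.
Chair I (methoxy axial, ethynyl axial): E = 1.07 kcal/mol.
Chair II (methoxy equatorial, ethynyl equatorial): E = 0.00 kcal/mol.
ΔE = 1.07 − 0.00 = 1.07 kcal/mol; chair II is more stable.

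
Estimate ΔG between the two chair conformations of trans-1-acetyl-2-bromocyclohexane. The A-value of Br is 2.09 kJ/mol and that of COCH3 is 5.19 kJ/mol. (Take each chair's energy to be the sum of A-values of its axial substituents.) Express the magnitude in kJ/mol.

C1 and C2 have opposite parity, so for the trans isomer the two substituents are e,e in one chair and a,a in the other.
Chair I (bromo axial, acetyl axial): E = 7.28 kJ/mol.
Chair II (bromo equatorial, acetyl equatorial): E = 0.00 kJ/mol.
ΔE = 7.28 − 0.00 = 7.28 kJ/mol; chair II is more stable.

7.28 kJ/mol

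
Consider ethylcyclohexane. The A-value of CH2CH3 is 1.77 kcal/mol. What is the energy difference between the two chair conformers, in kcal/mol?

1.77 kcal/mol

A monosubstituted cyclohexane has one chair with the ethyl group axial (E = A = 1.77 kcal/mol) and one with it equatorial (E = 0).
ΔE = 1.77 − 0 = 1.77 kcal/mol.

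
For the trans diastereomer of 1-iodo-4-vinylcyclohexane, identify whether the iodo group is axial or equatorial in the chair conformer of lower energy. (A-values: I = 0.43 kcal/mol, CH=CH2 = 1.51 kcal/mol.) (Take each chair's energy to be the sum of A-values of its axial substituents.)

equatorial

C1 and C4 have opposite parity, so for the trans isomer the two substituents are e,e in one chair and a,a in the other.
Chair I (iodo axial, vinyl axial): E = 1.94 kcal/mol.
Chair II (iodo equatorial, vinyl equatorial): E = 0.00 kcal/mol.
Chair II is the more stable (lower-energy) conformer, and in that chair the iodo group is equatorial.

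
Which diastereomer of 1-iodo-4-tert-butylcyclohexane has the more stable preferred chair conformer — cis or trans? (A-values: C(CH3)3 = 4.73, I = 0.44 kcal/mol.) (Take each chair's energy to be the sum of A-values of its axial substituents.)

trans

At 1,4 positions (parity opposite): cis → (a,e or e,a); trans → (e,e or a,a).
Best chair for cis: E = 0.44 kcal/mol; best chair for trans: E = 0.00 kcal/mol.
The trans isomer is lower by 0.44 kcal/mol.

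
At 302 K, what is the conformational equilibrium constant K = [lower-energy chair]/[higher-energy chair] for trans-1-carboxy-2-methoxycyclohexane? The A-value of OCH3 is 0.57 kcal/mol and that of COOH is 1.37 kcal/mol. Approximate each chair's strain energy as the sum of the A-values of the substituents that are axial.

K ≈ 25.4

C1 and C2 have opposite parity, so for the trans isomer the two substituents are e,e in one chair and a,a in the other.
Chair I (methoxy axial, carboxyl axial): E = 1.94 kcal/mol; chair II (methoxy equatorial, carboxyl equatorial): E = 0.00 kcal/mol.
ΔG = 1.94 kcal/mol between the two chairs.
K = exp(ΔG/RT) with R = 1.987×10⁻³ kcal mol⁻¹ K⁻¹ and T = 302 K gives K ≈ 25.4.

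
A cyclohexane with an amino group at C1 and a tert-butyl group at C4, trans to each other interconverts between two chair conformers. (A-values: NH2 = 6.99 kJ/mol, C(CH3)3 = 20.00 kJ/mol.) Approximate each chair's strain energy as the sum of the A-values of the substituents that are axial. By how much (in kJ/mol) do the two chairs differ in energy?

C1 and C4 have opposite parity, so for the trans isomer the two substituents are e,e in one chair and a,a in the other.
Chair I (amino axial, tert-butyl axial): E = 26.99 kJ/mol.
Chair II (amino equatorial, tert-butyl equatorial): E = 0.00 kJ/mol.
ΔE = 26.99 − 0.00 = 26.99 kJ/mol; chair II is more stable.

26.99 kJ/mol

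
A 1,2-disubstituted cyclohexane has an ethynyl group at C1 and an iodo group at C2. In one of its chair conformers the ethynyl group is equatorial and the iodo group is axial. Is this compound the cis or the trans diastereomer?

cis

C1 and C2 have opposite parity, so their axial bonds point in opposite directions.
With opposite-parity carbons, two substituents on the same face are one axial and one equatorial; opposite faces give both axial or both equatorial.
Here the groups are equatorial/axial → same face → cis.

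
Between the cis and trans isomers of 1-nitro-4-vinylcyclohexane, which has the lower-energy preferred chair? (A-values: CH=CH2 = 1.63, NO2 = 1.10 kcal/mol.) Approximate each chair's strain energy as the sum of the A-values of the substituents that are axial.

At 1,4 positions (parity opposite): cis → (a,e or e,a); trans → (e,e or a,a).
Best chair for cis: E = 1.10 kcal/mol; best chair for trans: E = 0.00 kcal/mol.
The trans isomer is lower by 1.10 kcal/mol.

trans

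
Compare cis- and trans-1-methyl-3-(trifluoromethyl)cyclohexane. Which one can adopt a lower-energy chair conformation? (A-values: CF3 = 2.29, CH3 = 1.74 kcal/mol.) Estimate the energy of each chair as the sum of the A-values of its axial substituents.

At 1,3 positions (parity same): cis → (e,e or a,a); trans → (a,e or e,a).
Best chair for cis: E = 0.00 kcal/mol; best chair for trans: E = 1.74 kcal/mol.
The cis isomer is lower by 1.74 kcal/mol.

cis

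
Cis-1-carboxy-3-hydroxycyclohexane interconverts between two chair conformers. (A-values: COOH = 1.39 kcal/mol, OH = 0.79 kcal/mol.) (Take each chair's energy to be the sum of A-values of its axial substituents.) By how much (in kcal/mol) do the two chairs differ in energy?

2.18 kcal/mol

C1 and C3 have the same parity, so for the cis isomer the two substituents are e,e in one chair and a,a in the other.
Chair I (carboxyl axial, hydroxyl axial): E = 2.18 kcal/mol.
Chair II (carboxyl equatorial, hydroxyl equatorial): E = 0.00 kcal/mol.
ΔE = 2.18 − 0.00 = 2.18 kcal/mol; chair II is more stable.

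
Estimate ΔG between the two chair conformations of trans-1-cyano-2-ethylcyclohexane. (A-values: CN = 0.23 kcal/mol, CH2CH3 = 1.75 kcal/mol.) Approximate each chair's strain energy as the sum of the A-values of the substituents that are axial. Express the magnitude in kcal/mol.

C1 and C2 have opposite parity, so for the trans isomer the two substituents are e,e in one chair and a,a in the other.
Chair I (cyano axial, ethyl axial): E = 1.98 kcal/mol.
Chair II (cyano equatorial, ethyl equatorial): E = 0.00 kcal/mol.
ΔE = 1.98 − 0.00 = 1.98 kcal/mol; chair II is more stable.

1.98 kcal/mol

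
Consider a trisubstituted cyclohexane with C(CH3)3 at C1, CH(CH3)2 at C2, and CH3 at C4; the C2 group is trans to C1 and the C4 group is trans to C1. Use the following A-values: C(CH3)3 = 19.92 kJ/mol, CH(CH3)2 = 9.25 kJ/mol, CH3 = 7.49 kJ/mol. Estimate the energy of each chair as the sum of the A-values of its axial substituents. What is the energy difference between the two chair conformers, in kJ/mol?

36.66 kJ/mol

Chair I (tert-butyl axial, isopropyl axial, methyl axial): E = 36.66 kJ/mol.
Chair II (tert-butyl equatorial, isopropyl equatorial, methyl equatorial): E = 0.00 kJ/mol.
ΔE = 36.66 − 0.00 = 36.66 kJ/mol; chair II is more stable.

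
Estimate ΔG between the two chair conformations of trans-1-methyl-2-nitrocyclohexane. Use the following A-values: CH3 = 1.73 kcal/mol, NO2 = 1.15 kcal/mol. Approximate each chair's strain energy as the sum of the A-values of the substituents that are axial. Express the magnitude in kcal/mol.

2.88 kcal/mol

C1 and C2 have opposite parity, so for the trans isomer the two substituents are e,e in one chair and a,a in the other.
Chair I (methyl axial, nitro axial): E = 2.88 kcal/mol.
Chair II (methyl equatorial, nitro equatorial): E = 0.00 kcal/mol.
ΔE = 2.88 − 0.00 = 2.88 kcal/mol; chair II is more stable.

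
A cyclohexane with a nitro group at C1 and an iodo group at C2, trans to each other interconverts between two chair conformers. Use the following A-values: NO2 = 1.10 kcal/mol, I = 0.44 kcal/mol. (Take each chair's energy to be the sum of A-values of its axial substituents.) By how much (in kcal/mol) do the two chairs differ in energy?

C1 and C2 have opposite parity, so for the trans isomer the two substituents are e,e in one chair and a,a in the other.
Chair I (nitro axial, iodo axial): E = 1.54 kcal/mol.
Chair II (nitro equatorial, iodo equatorial): E = 0.00 kcal/mol.
ΔE = 1.54 − 0.00 = 1.54 kcal/mol; chair II is more stable.

1.54 kcal/mol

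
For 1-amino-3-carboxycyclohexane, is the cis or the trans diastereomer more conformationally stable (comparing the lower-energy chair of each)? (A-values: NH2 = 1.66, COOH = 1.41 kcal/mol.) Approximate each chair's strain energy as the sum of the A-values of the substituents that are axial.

cis

At 1,3 positions (parity same): cis → (e,e or a,a); trans → (a,e or e,a).
Best chair for cis: E = 0.00 kcal/mol; best chair for trans: E = 1.41 kcal/mol.
The cis isomer is lower by 1.41 kcal/mol.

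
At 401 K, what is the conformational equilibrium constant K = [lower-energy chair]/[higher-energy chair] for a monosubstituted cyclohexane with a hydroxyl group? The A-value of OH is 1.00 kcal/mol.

One chair has the hydroxyl group axial (E = 1.00 kcal/mol) and the other has it equatorial (E = 0).
ΔG = 1.00 kcal/mol between the two chairs.
K = exp(ΔG/RT) with R = 1.987×10⁻³ kcal mol⁻¹ K⁻¹ and T = 401 K gives K ≈ 3.51.

K ≈ 3.51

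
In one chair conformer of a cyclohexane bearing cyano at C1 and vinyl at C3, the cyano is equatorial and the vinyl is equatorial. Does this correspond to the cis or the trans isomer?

C1 and C3 have the same parity, so their axial bonds point in the same direction.
With same-parity carbons, two substituents on the same face are both axial or both equatorial; opposite faces give one of each.
Here the groups are equatorial/equatorial → same face → cis.

cis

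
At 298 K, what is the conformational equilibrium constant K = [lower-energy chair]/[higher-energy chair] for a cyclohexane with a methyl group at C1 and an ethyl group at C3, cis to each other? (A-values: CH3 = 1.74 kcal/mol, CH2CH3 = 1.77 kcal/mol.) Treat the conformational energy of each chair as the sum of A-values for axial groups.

C1 and C3 have the same parity, so for the cis isomer the two substituents are e,e in one chair and a,a in the other.
Chair I (methyl axial, ethyl axial): E = 3.51 kcal/mol; chair II (methyl equatorial, ethyl equatorial): E = 0.00 kcal/mol.
ΔG = 3.51 kcal/mol between the two chairs.
K = exp(ΔG/RT) with R = 1.987×10⁻³ kcal mol⁻¹ K⁻¹ and T = 298 K gives K ≈ 375.

K ≈ 375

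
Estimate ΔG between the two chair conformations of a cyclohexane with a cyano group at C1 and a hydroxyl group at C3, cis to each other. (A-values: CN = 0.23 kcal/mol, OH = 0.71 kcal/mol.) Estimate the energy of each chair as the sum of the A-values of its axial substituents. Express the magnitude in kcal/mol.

C1 and C3 have the same parity, so for the cis isomer the two substituents are e,e in one chair and a,a in the other.
Chair I (cyano axial, hydroxyl axial): E = 0.94 kcal/mol.
Chair II (cyano equatorial, hydroxyl equatorial): E = 0.00 kcal/mol.
ΔE = 0.94 − 0.00 = 0.94 kcal/mol; chair II is more stable.

0.94 kcal/mol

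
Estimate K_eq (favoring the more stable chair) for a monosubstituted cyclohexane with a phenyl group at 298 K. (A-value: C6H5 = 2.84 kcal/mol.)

K ≈ 121

One chair has the phenyl group axial (E = 2.84 kcal/mol) and the other has it equatorial (E = 0).
ΔG = 2.84 kcal/mol between the two chairs.
K = exp(ΔG/RT) with R = 1.987×10⁻³ kcal mol⁻¹ K⁻¹ and T = 298 K gives K ≈ 121.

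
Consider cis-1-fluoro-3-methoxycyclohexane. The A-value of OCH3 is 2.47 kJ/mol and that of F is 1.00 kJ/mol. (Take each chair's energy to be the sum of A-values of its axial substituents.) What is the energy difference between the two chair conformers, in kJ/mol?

3.47 kJ/mol

C1 and C3 have the same parity, so for the cis isomer the two substituents are e,e in one chair and a,a in the other.
Chair I (methoxy axial, fluoro axial): E = 3.47 kJ/mol.
Chair II (methoxy equatorial, fluoro equatorial): E = 0.00 kJ/mol.
ΔE = 3.47 − 0.00 = 3.47 kJ/mol; chair II is more stable.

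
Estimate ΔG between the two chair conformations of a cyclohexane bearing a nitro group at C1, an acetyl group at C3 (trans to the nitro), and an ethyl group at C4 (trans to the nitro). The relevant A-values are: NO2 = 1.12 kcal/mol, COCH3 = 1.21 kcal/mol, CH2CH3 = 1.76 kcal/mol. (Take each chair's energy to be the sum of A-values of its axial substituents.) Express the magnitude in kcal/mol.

1.67 kcal/mol

Chair I (nitro axial, acetyl equatorial, ethyl axial): E = 2.88 kcal/mol.
Chair II (nitro equatorial, acetyl axial, ethyl equatorial): E = 1.21 kcal/mol.
ΔE = 2.88 − 1.21 = 1.67 kcal/mol; chair II is more stable.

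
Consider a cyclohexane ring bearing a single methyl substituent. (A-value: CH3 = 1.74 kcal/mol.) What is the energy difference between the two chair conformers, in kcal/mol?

A monosubstituted cyclohexane has one chair with the methyl group axial (E = A = 1.74 kcal/mol) and one with it equatorial (E = 0).
ΔE = 1.74 − 0 = 1.74 kcal/mol.

1.74 kcal/mol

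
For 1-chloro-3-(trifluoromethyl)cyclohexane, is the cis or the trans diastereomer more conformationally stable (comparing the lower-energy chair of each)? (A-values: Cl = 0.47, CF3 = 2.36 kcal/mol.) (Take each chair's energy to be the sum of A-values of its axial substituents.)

cis

At 1,3 positions (parity same): cis → (e,e or a,a); trans → (a,e or e,a).
Best chair for cis: E = 0.00 kcal/mol; best chair for trans: E = 0.47 kcal/mol.
The cis isomer is lower by 0.47 kcal/mol.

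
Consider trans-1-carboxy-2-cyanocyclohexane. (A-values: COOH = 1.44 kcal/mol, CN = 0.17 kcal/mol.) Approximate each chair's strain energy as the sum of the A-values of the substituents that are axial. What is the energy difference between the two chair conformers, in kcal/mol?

C1 and C2 have opposite parity, so for the trans isomer the two substituents are e,e in one chair and a,a in the other.
Chair I (carboxyl axial, cyano axial): E = 1.61 kcal/mol.
Chair II (carboxyl equatorial, cyano equatorial): E = 0.00 kcal/mol.
ΔE = 1.61 − 0.00 = 1.61 kcal/mol; chair II is more stable.

1.61 kcal/mol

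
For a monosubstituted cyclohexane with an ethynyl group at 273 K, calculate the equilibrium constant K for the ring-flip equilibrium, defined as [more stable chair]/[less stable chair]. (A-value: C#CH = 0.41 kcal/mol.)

K ≈ 2.13

One chair has the ethynyl group axial (E = 0.41 kcal/mol) and the other has it equatorial (E = 0).
ΔG = 0.41 kcal/mol between the two chairs.
K = exp(ΔG/RT) with R = 1.987×10⁻³ kcal mol⁻¹ K⁻¹ and T = 273 K gives K ≈ 2.13.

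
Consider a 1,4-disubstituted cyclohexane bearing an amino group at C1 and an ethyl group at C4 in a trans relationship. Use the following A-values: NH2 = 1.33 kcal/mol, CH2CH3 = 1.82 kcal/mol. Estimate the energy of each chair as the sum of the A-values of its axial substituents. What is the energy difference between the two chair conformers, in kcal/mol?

C1 and C4 have opposite parity, so for the trans isomer the two substituents are e,e in one chair and a,a in the other.
Chair I (amino axial, ethyl axial): E = 3.15 kcal/mol.
Chair II (amino equatorial, ethyl equatorial): E = 0.00 kcal/mol.
ΔE = 3.15 − 0.00 = 3.15 kcal/mol; chair II is more stable.

3.15 kcal/mol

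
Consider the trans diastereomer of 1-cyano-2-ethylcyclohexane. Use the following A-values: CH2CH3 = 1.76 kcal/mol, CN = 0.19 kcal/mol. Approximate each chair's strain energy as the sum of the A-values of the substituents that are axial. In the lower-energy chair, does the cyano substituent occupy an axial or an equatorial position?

equatorial

C1 and C2 have opposite parity, so for the trans isomer the two substituents are e,e in one chair and a,a in the other.
Chair I (ethyl axial, cyano axial): E = 1.95 kcal/mol.
Chair II (ethyl equatorial, cyano equatorial): E = 0.00 kcal/mol.
Chair II is the more stable (lower-energy) conformer, and in that chair the cyano group is equatorial.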